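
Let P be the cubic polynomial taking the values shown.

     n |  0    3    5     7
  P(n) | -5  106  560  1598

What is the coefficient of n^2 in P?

Write P(n) = an^3 + bn^2 + cn + d. Substituting each data point gives a linear system:
  d = -5
  27a + 9b + 3c + d = 106
  125a + 25b + 5c + d = 560
  343a + 49b + 7c + d = 1598
Solving the system yields a = 5, b = -2, c = -2, d = -5.
So P(n) = 5n³ - 2n² - 2n - 5.
The coefficient of n^2 is -2.

-2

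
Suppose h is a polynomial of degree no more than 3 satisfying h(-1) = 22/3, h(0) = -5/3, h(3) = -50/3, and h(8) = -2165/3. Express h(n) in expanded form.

h(n) = -2n^3 + 5n^2 - 2n - 5/3

Write h(n) = an^3 + bn^2 + cn + d. Substituting each data point gives a linear system:
  -a + b - c + d = 22/3
  d = -5/3
  27a + 9b + 3c + d = -50/3
  512a + 64b + 8c + d = -2165/3
Solving the system yields a = -2, b = 5, c = -2, d = -5/3.
So h(n) = -2n^3 + 5n^2 - 2n - 5/3.
Check: h(-1) = 22/3. ✓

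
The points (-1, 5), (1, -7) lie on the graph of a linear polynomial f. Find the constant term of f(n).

Write f(n) = an + b. Substituting each data point gives a linear system:
  -a + b = 5
  a + b = -7
Solving the system yields a = -6, b = -1.
So f(n) = -6n - 1.
The constant term is -1.

-1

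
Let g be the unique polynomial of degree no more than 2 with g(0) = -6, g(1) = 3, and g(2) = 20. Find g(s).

g(s) = 4s^2 + 5s - 6

Using the Lagrange interpolation formula with nodes 0, 1, 2:
  L_0(s) = (s - 1)(s - 2) / 2
  L_1(s) = s(s - 2) / -1
  L_2(s) = s(s - 1) / 2
Then g(s) = -6·L_0(s) + 3·L_1(s) + 20·L_2(s).
Expanding and collecting terms gives g(s) = 4s^2 + 5s - 6.
Check: g(2) = 20. ✓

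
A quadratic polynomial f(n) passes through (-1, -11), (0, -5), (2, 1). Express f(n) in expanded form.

Write f(n) = an^2 + bn + c. Substituting each data point gives a linear system:
  a - b + c = -11
  c = -5
  4a + 2b + c = 1
Solving the system yields a = -1, b = 5, c = -5.
So f(n) = -n² + 5n - 5.
Check: f(-1) = -11. ✓

f(n) = -n^2 + 5n - 5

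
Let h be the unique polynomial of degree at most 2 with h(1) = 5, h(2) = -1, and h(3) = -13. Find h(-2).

-13

Forward differences of the values at t = 1, 2, 3:
  h  : 5  -1  -13
  Δ  : -6  -12
  Δ^2: -6
The second differences are constant, confirming degree 2.
Interpolating (Newton forward form) and evaluating at t = -2 gives h(-2) = -13.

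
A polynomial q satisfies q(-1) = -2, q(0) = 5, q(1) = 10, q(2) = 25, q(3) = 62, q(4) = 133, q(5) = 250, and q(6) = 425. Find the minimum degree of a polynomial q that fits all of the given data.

3

Forward differences of the values at x = -1, 0, 1, 2, 3, 4, 5, 6:
  q  : -2  5  10  25  62  133  250  425
  Δ  : 7  5  15  37  71  117  175
  Δ^2: -2  10  22  34  46  58
  Δ^3: 12  12  12  12  12
  Δ^4: 0  0  0  0
  Δ^5: 0  0  0
  Δ^6: 0  0
  Δ^7: 0
The third differences are constant (12) and nonzero, while all higher differences vanish, so the minimal degree is 3.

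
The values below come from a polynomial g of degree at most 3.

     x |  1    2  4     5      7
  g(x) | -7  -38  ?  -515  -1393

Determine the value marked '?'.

The 4 known points determine the degree-3 polynomial uniquely.
Write g(x) = ax^3 + bx^2 + cx + d. Substituting each data point gives a linear system:
  a + b + c + d = -7
  8a + 4b + 2c + d = -38
  125a + 25b + 5c + d = -515
  343a + 49b + 7c + d = -1393
Solving the system yields a = -4, b = 0, c = -3, d = 0.
So g(x) = -4x³ - 3x.
Then g(4) = -268.

-268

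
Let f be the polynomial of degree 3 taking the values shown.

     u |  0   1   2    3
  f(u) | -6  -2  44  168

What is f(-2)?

-32

Forward differences of the values at u = 0, 1, 2, 3:
  f  : -6  -2  44  168
  Δ  : 4  46  124
  Δ^2: 42  78
  Δ^3: 36
The third differences are constant, confirming degree 3.
Interpolating (Newton forward form) and evaluating at u = -2 gives f(-2) = -32.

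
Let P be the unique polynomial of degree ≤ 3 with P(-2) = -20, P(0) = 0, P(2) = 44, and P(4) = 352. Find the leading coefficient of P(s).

Write P(s) = as^3 + bs^2 + cs + d. Substituting each data point gives a linear system:
  -8a + 4b - 2c + d = -20
  d = 0
  8a + 4b + 2c + d = 44
  64a + 16b + 4c + d = 352
Solving the system yields a = 5, b = 3, c = -4, d = 0.
So P(s) = 5s^3 + 3s^2 - 4s.
The leading coefficient is 5.

5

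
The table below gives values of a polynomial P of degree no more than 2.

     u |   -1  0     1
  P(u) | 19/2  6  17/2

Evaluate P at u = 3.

63/2

Write P(u) = au^2 + bu + c. Substituting each data point gives a linear system:
  a - b + c = 19/2
  c = 6
  a + b + c = 17/2
Solving the system yields a = 3, b = -1/2, c = 6.
So P(u) = 3u^2 - (1/2)u + 6.
Then P(3) = 63/2.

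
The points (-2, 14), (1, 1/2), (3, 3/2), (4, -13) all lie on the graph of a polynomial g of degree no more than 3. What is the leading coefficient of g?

-1

Write g(s) = as^3 + bs^2 + cs + d. Substituting each data point gives a linear system:
  -8a + 4b - 2c + d = 14
  a + b + c + d = 1/2
  27a + 9b + 3c + d = 3/2
  64a + 16b + 4c + d = -13
Solving the system yields a = -1, b = 3, c = 3/2, d = -3.
So g(s) = -s^3 + 3s^2 + (3/2)s - 3.
The leading coefficient is -1.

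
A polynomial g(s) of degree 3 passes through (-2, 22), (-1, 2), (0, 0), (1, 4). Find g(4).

-68

Forward differences of the values at s = -2, -1, 0, 1:
  g  : 22  2  0  4
  Δ  : -20  -2  4
  Δ^2: 18  6
  Δ^3: -12
The third differences are constant, confirming degree 3.
Interpolating (Newton forward form) and evaluating at s = 4 gives g(4) = -68.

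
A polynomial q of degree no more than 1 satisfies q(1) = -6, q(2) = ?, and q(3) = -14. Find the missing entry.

On equispaced nodes a degree-1 polynomial has vanishing second forward difference, so
  q(1) - 2·q(2) + q(3) = 0.
Substituting the known values and solving for q(2):
  -2·q(2) = 20
  q(2) = -10.

-10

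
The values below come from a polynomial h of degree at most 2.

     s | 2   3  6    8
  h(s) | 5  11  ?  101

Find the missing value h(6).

53

The 3 known points determine the degree-2 polynomial uniquely.
Write h(s) = as^2 + bs + c. Substituting each data point gives a linear system:
  4a + 2b + c = 5
  9a + 3b + c = 11
  64a + 8b + c = 101
Solving the system yields a = 2, b = -4, c = 5.
So h(s) = 2s^2 - 4s + 5.
Then h(6) = 53.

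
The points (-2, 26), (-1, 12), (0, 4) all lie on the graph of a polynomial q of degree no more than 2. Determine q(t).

q(t) = 3t^2 - 5t + 4

Write q(t) = at^2 + bt + c. Substituting each data point gives a linear system:
  4a - 2b + c = 26
  a - b + c = 12
  c = 4
Solving the system yields a = 3, b = -5, c = 4.
So q(t) = 3t^2 - 5t + 4.
Check: q(-2) = 26. ✓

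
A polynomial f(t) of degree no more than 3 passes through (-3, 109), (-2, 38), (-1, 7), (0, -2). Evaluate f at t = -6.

742

Using the Lagrange interpolation formula with nodes -3, -2, -1, 0:
  L_0(t) = (t + 2)(t + 1)t / -6
  L_1(t) = (t + 3)(t + 1)t / 2
  L_2(t) = (t + 3)(t + 2)t / -2
  L_3(t) = (t + 3)(t + 2)(t + 1) / 6
Then f(t) = 109·L_0(t) + 38·L_1(t) + 7·L_2(t) - 2·L_3(t).
Expanding and collecting terms gives f(t) = -3t^3 + 2t^2 - 4t - 2.
Evaluating at t = -6: f(-6) = 742.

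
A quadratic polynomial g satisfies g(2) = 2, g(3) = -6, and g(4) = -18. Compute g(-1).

Write g(u) = au^2 + bu + c. Substituting each data point gives a linear system:
  4a + 2b + c = 2
  9a + 3b + c = -6
  16a + 4b + c = -18
Solving the system yields a = -2, b = 2, c = 6.
So g(u) = -2u^2 + 2u + 6.
Then g(-1) = 2.

2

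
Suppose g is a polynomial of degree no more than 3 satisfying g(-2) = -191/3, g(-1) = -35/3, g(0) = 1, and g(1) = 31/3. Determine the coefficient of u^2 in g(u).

-5/3

Write g(u) = au^3 + bu^2 + cu + d. Substituting each data point gives a linear system:
  -8a + 4b - 2c + d = -191/3
  -a + b - c + d = -35/3
  d = 1
  a + b + c + d = 31/3
Solving the system yields a = 6, b = -5/3, c = 5, d = 1.
So g(u) = 6u^3 - (5/3)u^2 + 5u + 1.
The coefficient of u^2 is -5/3.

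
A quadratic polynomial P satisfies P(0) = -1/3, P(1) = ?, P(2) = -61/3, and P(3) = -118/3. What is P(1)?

-22/3

The 3 known points determine the degree-2 polynomial uniquely.
Write P(x) = ax^2 + bx + c. Substituting each data point gives a linear system:
  c = -1/3
  4a + 2b + c = -61/3
  9a + 3b + c = -118/3
Solving the system yields a = -3, b = -4, c = -1/3.
So P(x) = -3x^2 - 4x - 1/3.
Then P(1) = -22/3.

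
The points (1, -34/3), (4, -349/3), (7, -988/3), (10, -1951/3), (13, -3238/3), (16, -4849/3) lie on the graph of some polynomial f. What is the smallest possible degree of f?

Forward differences of the values at t = 1, 4, 7, 10, 13, 16:
  f  : -34/3  -349/3  -988/3  -1951/3  -3238/3  -4849/3
  Δ  : -105  -213  -321  -429  -537
  Δ^2: -108  -108  -108  -108
  Δ^3: 0  0  0
  Δ^4: 0  0
  Δ^5: 0
The second differences are constant (-108) and nonzero, while all higher differences vanish, so the minimal degree is 2.

2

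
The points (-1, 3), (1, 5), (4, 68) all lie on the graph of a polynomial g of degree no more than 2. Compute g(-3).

Using the Lagrange interpolation formula with nodes -1, 1, 4:
  L_0(s) = (s - 1)(s - 4) / 10
  L_1(s) = (s + 1)(s - 4) / -6
  L_2(s) = (s + 1)(s - 1) / 15
Then g(s) = 3·L_0(s) + 5·L_1(s) + 68·L_2(s).
Expanding and collecting terms gives g(s) = 4s^2 + s.
Evaluating at s = -3: g(-3) = 33.

33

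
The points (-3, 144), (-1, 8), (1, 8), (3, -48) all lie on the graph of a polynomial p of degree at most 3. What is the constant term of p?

3

Write p(n) = an^3 + bn^2 + cn + d. Substituting each data point gives a linear system:
  -27a + 9b - 3c + d = 144
  -a + b - c + d = 8
  a + b + c + d = 8
  27a + 9b + 3c + d = -48
Solving the system yields a = -4, b = 5, c = 4, d = 3.
So p(n) = -4n³ + 5n² + 4n + 3.
The constant term is 3.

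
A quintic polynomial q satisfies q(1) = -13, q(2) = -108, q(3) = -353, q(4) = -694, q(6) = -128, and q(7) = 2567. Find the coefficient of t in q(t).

Write q(t) = at^5 + bt^4 + ct^3 + dt^2 + et + k. Substituting each data point gives a linear system:
  a + b + c + d + e + k = -13
  32a + 16b + 8c + 4d + 2e + k = -108
  243a + 81b + 27c + 9d + 3e + k = -353
  1024a + 256b + 64c + 16d + 4e + k = -694
  7776a + 1296b + 216c + 36d + 6e + k = -128
  16807a + 2401b + 343c + 49d + 7e + k = 2567
Solving the system yields a = 1, b = -5, c = -6, d = -4, e = 3, k = -2.
So q(t) = t^5 - 5t^4 - 6t^3 - 4t^2 + 3t - 2.
The coefficient of t is 3.

3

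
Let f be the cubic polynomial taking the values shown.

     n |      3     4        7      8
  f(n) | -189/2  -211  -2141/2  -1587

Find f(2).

Write f(n) = an^3 + bn^2 + cn + d. Substituting each data point gives a linear system:
  27a + 9b + 3c + d = -189/2
  64a + 16b + 4c + d = -211
  343a + 49b + 7c + d = -2141/2
  512a + 64b + 8c + d = -1587
Solving the system yields a = -3, b = -1/2, c = -2, d = -3.
So f(n) = -3n³ - (1/2)n² - 2n - 3.
Then f(2) = -33.

-33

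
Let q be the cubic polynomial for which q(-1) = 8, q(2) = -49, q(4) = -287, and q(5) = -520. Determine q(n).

q(n) = -3n^3 - 5n^2 - 5n + 5

Using the Lagrange interpolation formula with nodes -1, 2, 4, 5:
  L_0(n) = (n - 2)(n - 4)(n - 5) / -90
  L_1(n) = (n + 1)(n - 4)(n - 5) / 18
  L_2(n) = (n + 1)(n - 2)(n - 5) / -10
  L_3(n) = (n + 1)(n - 2)(n - 4) / 18
Then q(n) = 8·L_0(n) - 49·L_1(n) - 287·L_2(n) - 520·L_3(n).
Expanding and collecting terms gives q(n) = -3n^3 - 5n^2 - 5n + 5.
Check: q(4) = -287. ✓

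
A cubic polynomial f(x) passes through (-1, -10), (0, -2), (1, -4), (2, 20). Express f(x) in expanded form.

Write f(x) = ax^3 + bx^2 + cx + d. Substituting each data point gives a linear system:
  -a + b - c + d = -10
  d = -2
  a + b + c + d = -4
  8a + 4b + 2c + d = 20
Solving the system yields a = 6, b = -5, c = -3, d = -2.
So f(x) = 6x^3 - 5x^2 - 3x - 2.
Check: f(1) = -4. ✓

f(x) = 6x^3 - 5x^2 - 3x - 2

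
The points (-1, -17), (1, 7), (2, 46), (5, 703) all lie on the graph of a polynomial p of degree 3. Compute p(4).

Using the Lagrange interpolation formula with nodes -1, 1, 2, 5:
  L_0(s) = (s - 1)(s - 2)(s - 5) / -36
  L_1(s) = (s + 1)(s - 2)(s - 5) / 8
  L_2(s) = (s + 1)(s - 1)(s - 5) / -9
  L_3(s) = (s + 1)(s - 1)(s - 2) / 72
Then p(s) = -17·L_0(s) + 7·L_1(s) + 46·L_2(s) + 703·L_3(s).
Expanding and collecting terms gives p(s) = 6s³ - 3s² + 6s - 2.
Evaluating at s = 4: p(4) = 358.

358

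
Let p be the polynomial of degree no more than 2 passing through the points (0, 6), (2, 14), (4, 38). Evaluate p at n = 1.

8

Forward differences of the values at n = 0, 2, 4:
  p  : 6  14  38
  Δ  : 8  24
  Δ^2: 16
The second differences are constant, confirming degree 2.
Interpolating (Newton forward form) and evaluating at n = 1 gives p(1) = 8.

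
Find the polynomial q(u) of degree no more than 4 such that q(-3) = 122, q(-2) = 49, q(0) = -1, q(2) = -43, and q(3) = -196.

q(u) = -u^4 - 6u^3 + 5u^2 + u - 1

Using the Lagrange interpolation formula with nodes -3, -2, 0, 2, 3:
  L_0(u) = (u + 2)u(u - 2)(u - 3) / 90
  L_1(u) = (u + 3)u(u - 2)(u - 3) / -40
  L_2(u) = (u + 3)(u + 2)(u - 2)(u - 3) / 36
  L_3(u) = (u + 3)(u + 2)u(u - 3) / -40
  L_4(u) = (u + 3)(u + 2)u(u - 2) / 90
Then q(u) = 122·L_0(u) + 49·L_1(u) - 1·L_2(u) - 43·L_3(u) - 196·L_4(u).
Expanding and collecting terms gives q(u) = -u^4 - 6u^3 + 5u^2 + u - 1.
Check: q(3) = -196. ✓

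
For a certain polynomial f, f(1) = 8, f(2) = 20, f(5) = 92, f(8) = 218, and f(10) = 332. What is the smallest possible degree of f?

2

Divided differences on the nodes 1, 2, 5, 8, 10:
  order 0: 8  20  92  218  332
  order 1: 12  24  42  57
  order 2: 3  3  3
  order 3: 0  0
  order 4: 0
The order-2 divided differences are all 3 (nonzero) and every higher order vanishes, so the data lies on a polynomial of degree exactly 2.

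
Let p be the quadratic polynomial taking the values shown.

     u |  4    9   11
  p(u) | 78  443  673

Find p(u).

Write p(u) = au^2 + bu + c. Substituting each data point gives a linear system:
  16a + 4b + c = 78
  81a + 9b + c = 443
  121a + 11b + c = 673
Solving the system yields a = 6, b = -5, c = 2.
So p(u) = 6u² - 5u + 2.
Check: p(9) = 443. ✓

p(u) = 6u^2 - 5u + 2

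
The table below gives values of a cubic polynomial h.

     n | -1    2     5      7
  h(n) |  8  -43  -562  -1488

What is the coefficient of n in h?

-3

Write h(n) = an^3 + bn^2 + cn + d. Substituting each data point gives a linear system:
  -a + b - c + d = 8
  8a + 4b + 2c + d = -43
  125a + 25b + 5c + d = -562
  343a + 49b + 7c + d = -1488
Solving the system yields a = -4, b = -2, c = -3, d = 3.
So h(n) = -4n^3 - 2n^2 - 3n + 3.
The coefficient of n is -3.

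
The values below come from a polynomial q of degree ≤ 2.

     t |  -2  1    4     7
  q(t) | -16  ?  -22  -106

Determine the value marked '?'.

8

On equispaced nodes a degree-2 polynomial has vanishing third forward difference, so
  - q(-2) + 3·q(1) - 3·q(4) + q(7) = 0.
Substituting the known values and solving for q(1):
  3·q(1) = 24
  q(1) = 8.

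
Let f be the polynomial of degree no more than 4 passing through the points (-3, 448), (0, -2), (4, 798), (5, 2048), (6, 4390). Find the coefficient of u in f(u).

0

Write f(u) = au^4 + bu^3 + cu^2 + du + e. Substituting each data point gives a linear system:
  81a - 27b + 9c - 3d + e = 448
  e = -2
  256a + 64b + 16c + 4d + e = 798
  625a + 125b + 25c + 5d + e = 2048
  1296a + 216b + 36c + 6d + e = 4390
Solving the system yields a = 4, b = -4, c = 2, d = 0, e = -2.
So f(u) = 4u⁴ - 4u³ + 2u² - 2.
The coefficient of u is 0.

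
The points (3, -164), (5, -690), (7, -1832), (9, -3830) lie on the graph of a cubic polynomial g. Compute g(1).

-14

Using the Lagrange interpolation formula with nodes 3, 5, 7, 9:
  L_0(n) = (n - 5)(n - 7)(n - 9) / -48
  L_1(n) = (n - 3)(n - 7)(n - 9) / 16
  L_2(n) = (n - 3)(n - 5)(n - 9) / -16
  L_3(n) = (n - 3)(n - 5)(n - 7) / 48
Then g(n) = -164·L_0(n) - 690·L_1(n) - 1832·L_2(n) - 3830·L_3(n).
Expanding and collecting terms gives g(n) = -5n^3 - 2n^2 - 2n - 5.
Evaluating at n = 1: g(1) = -14.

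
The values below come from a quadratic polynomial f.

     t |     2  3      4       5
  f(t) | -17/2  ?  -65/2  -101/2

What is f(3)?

-37/2

On equispaced nodes a degree-2 polynomial has vanishing third forward difference, so
  - f(2) + 3·f(3) - 3·f(4) + f(5) = 0.
Substituting the known values and solving for f(3):
  3·f(3) = -111/2
  f(3) = -37/2.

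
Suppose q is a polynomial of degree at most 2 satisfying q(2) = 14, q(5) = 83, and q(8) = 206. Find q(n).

q(n) = 3n^2 + 2n - 2

Write q(n) = an^2 + bn + c. Substituting each data point gives a linear system:
  4a + 2b + c = 14
  25a + 5b + c = 83
  64a + 8b + c = 206
Solving the system yields a = 3, b = 2, c = -2.
So q(n) = 3n^2 + 2n - 2.
Check: q(2) = 14. ✓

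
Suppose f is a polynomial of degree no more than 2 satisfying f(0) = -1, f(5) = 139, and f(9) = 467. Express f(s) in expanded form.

f(s) = 6s^2 - 2s - 1

Using the Lagrange interpolation formula with nodes 0, 5, 9:
  L_0(s) = (s - 5)(s - 9) / 45
  L_1(s) = s(s - 9) / -20
  L_2(s) = s(s - 5) / 36
Then f(s) = -1·L_0(s) + 139·L_1(s) + 467·L_2(s).
Expanding and collecting terms gives f(s) = 6s^2 - 2s - 1.
Check: f(5) = 139. ✓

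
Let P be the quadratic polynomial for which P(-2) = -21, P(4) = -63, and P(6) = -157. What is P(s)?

P(s) = -5s^2 + 3s + 5

Write P(s) = as^2 + bs + c. Substituting each data point gives a linear system:
  4a - 2b + c = -21
  16a + 4b + c = -63
  36a + 6b + c = -157
Solving the system yields a = -5, b = 3, c = 5.
So P(s) = -5s^2 + 3s + 5.
Check: P(-2) = -21. ✓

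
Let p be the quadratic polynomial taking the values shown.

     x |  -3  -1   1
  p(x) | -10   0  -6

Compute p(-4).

-21

Forward differences of the values at x = -3, -1, 1:
  p  : -10  0  -6
  Δ  : 10  -6
  Δ^2: -16
The second differences are constant, confirming degree 2.
Interpolating (Newton forward form) and evaluating at x = -4 gives p(-4) = -21.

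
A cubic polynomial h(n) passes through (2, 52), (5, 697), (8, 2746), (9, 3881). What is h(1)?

9

Using the Lagrange interpolation formula with nodes 2, 5, 8, 9:
  L_0(n) = (n - 5)(n - 8)(n - 9) / -126
  L_1(n) = (n - 2)(n - 8)(n - 9) / 36
  L_2(n) = (n - 2)(n - 5)(n - 9) / -18
  L_3(n) = (n - 2)(n - 5)(n - 8) / 28
Then h(n) = 52·L_0(n) + 697·L_1(n) + 2746·L_2(n) + 3881·L_3(n).
Expanding and collecting terms gives h(n) = 5n^3 + 3n^2 - n + 2.
Evaluating at n = 1: h(1) = 9.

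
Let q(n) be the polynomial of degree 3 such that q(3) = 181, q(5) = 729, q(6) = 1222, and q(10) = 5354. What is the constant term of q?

4

Write q(n) = an^3 + bn^2 + cn + d. Substituting each data point gives a linear system:
  27a + 9b + 3c + d = 181
  125a + 25b + 5c + d = 729
  216a + 36b + 6c + d = 1222
  1000a + 100b + 10c + d = 5354
Solving the system yields a = 5, b = 3, c = 5, d = 4.
So q(n) = 5n³ + 3n² + 5n + 4.
The constant term is 4.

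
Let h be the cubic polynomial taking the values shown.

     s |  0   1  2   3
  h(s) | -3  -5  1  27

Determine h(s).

Write h(s) = as^3 + bs^2 + cs + d. Substituting each data point gives a linear system:
  d = -3
  a + b + c + d = -5
  8a + 4b + 2c + d = 1
  27a + 9b + 3c + d = 27
Solving the system yields a = 2, b = -2, c = -2, d = -3.
So h(s) = 2s³ - 2s² - 2s - 3.
Check: h(1) = -5. ✓

h(s) = 2s^3 - 2s^2 - 2s - 3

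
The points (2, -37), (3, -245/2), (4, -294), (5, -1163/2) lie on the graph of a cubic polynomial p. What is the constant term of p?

Write p(x) = ax^3 + bx^2 + cx + d. Substituting each data point gives a linear system:
  8a + 4b + 2c + d = -37
  27a + 9b + 3c + d = -245/2
  64a + 16b + 4c + d = -294
  125a + 25b + 5c + d = -1163/2
Solving the system yields a = -5, b = 2, c = -1/2, d = -4.
So p(x) = -5x³ + 2x² - (1/2)x - 4.
The constant term is -4.

-4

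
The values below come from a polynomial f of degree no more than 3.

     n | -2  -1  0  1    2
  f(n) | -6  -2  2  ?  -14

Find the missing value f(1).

On equispaced nodes a degree-3 polynomial has vanishing fourth forward difference, so
  f(-2) - 4·f(-1) + 6·f(0) - 4·f(1) + f(2) = 0.
Substituting the known values and solving for f(1):
  -4·f(1) = 0
  f(1) = 0.

0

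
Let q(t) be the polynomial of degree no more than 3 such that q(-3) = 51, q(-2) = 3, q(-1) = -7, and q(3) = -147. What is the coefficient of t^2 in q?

-5

Write q(t) = at^3 + bt^2 + ct + d. Substituting each data point gives a linear system:
  -27a + 9b - 3c + d = 51
  -8a + 4b - 2c + d = 3
  -a + b - c + d = -7
  27a + 9b + 3c + d = -147
Solving the system yields a = -4, b = -5, c = 3, d = -3.
So q(t) = -4t³ - 5t² + 3t - 3.
The coefficient of t^2 is -5.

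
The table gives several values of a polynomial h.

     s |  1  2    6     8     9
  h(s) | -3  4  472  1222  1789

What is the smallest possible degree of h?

Divided differences on the nodes 1, 2, 6, 8, 9:
  order 0: -3  4  472  1222  1789
  order 1: 7  117  375  567
  order 2: 22  43  64
  order 3: 3  3
  order 4: 0
The order-3 divided differences are all 3 (nonzero) and every higher order vanishes, so the data lies on a polynomial of degree exactly 3.

3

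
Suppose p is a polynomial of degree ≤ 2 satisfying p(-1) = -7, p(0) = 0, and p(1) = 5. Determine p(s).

p(s) = -s^2 + 6s

Write p(s) = as^2 + bs + c. Substituting each data point gives a linear system:
  a - b + c = -7
  c = 0
  a + b + c = 5
Solving the system yields a = -1, b = 6, c = 0.
So p(s) = -s^2 + 6s.
Check: p(-1) = -7. ✓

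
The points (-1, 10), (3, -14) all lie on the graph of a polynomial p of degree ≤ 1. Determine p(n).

Write p(n) = an + b. Substituting each data point gives a linear system:
  -a + b = 10
  3a + b = -14
Solving the system yields a = -6, b = 4.
So p(n) = -6n + 4.
Check: p(3) = -14. ✓

p(n) = -6n + 4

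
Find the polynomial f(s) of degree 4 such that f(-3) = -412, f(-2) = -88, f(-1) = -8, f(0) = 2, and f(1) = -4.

f(s) = -5s^4 - s^3 - 3s^2 + 3s + 2

Write f(s) = as^4 + bs^3 + cs^2 + ds + e. Substituting each data point gives a linear system:
  81a - 27b + 9c - 3d + e = -412
  16a - 8b + 4c - 2d + e = -88
  a - b + c - d + e = -8
  e = 2
  a + b + c + d + e = -4
Solving the system yields a = -5, b = -1, c = -3, d = 3, e = 2.
So f(s) = -5s⁴ - s³ - 3s² + 3s + 2.
Check: f(1) = -4. ✓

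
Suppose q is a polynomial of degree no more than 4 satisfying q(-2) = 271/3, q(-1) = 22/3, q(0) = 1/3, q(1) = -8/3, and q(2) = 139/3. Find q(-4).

4117/3

Forward differences of the values at x = -2, -1, 0, 1, 2:
  q  : 271/3  22/3  1/3  -8/3  139/3
  Δ  : -83  -7  -3  49
  Δ^2: 76  4  52
  Δ^3: -72  48
  Δ^4: 120
The fourth differences are constant, confirming degree 4.
Interpolating (Newton forward form) and evaluating at x = -4 gives q(-4) = 4117/3.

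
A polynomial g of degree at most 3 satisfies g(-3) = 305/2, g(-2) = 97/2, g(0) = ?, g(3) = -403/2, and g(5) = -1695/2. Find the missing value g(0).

The 4 known points determine the degree-3 polynomial uniquely.
Write g(s) = as^3 + bs^2 + cs + d. Substituting each data point gives a linear system:
  -27a + 9b - 3c + d = 305/2
  -8a + 4b - 2c + d = 97/2
  27a + 9b + 3c + d = -403/2
  125a + 25b + 5c + d = -1695/2
Solving the system yields a = -6, b = -3, c = -5, d = 5/2.
So g(s) = -6s^3 - 3s^2 - 5s + 5/2.
Then g(0) = 5/2.

5/2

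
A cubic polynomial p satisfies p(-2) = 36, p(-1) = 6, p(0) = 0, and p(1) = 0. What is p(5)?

Forward differences of the values at t = -2, -1, 0, 1:
  p  : 36  6  0  0
  Δ  : -30  -6  0
  Δ^2: 24  6
  Δ^3: -18
The third differences are constant, confirming degree 3.
Interpolating (Newton forward form) and evaluating at t = 5 gives p(5) = -300.

-300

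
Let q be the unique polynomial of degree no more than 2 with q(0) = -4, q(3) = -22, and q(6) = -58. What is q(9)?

-112

Forward differences of the values at n = 0, 3, 6:
  q  : -4  -22  -58
  Δ  : -18  -36
  Δ^2: -18
The second differences are constant, confirming degree 2.
Interpolating (Newton forward form) and evaluating at n = 9 gives q(9) = -112.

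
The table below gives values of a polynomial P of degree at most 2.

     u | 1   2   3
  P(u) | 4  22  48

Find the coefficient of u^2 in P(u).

Write P(u) = au^2 + bu + c. Substituting each data point gives a linear system:
  a + b + c = 4
  4a + 2b + c = 22
  9a + 3b + c = 48
Solving the system yields a = 4, b = 6, c = -6.
So P(u) = 4u^2 + 6u - 6.
The leading coefficient is 4.

4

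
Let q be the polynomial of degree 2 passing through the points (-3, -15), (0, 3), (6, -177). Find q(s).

Write q(s) = as^2 + bs + c. Substituting each data point gives a linear system:
  9a - 3b + c = -15
  c = 3
  36a + 6b + c = -177
Solving the system yields a = -4, b = -6, c = 3.
So q(s) = -4s^2 - 6s + 3.
Check: q(-3) = -15. ✓

q(s) = -4s^2 - 6s + 3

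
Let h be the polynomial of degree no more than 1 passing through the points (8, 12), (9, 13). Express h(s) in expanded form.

h(s) = s + 4

Write h(s) = as + b. Substituting each data point gives a linear system:
  8a + b = 12
  9a + b = 13
Solving the system yields a = 1, b = 4.
So h(s) = s + 4.
Check: h(9) = 13. ✓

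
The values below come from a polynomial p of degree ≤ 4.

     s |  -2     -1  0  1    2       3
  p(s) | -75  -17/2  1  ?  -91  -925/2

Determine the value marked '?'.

-3/2

The 5 known points determine the degree-4 polynomial uniquely.
Write p(s) = as^4 + bs^3 + cs^2 + ds + e. Substituting each data point gives a linear system:
  16a - 8b + 4c - 2d + e = -75
  a - b + c - d + e = -17/2
  e = 1
  16a + 8b + 4c + 2d + e = -91
  81a + 27b + 9c + 3d + e = -925/2
Solving the system yields a = -5, b = -5/2, c = -1, d = 6, e = 1.
So p(s) = -5s⁴ - (5/2)s³ - s² + 6s + 1.
Then p(1) = -3/2.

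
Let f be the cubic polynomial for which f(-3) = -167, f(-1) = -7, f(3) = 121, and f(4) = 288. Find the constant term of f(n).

Write f(n) = an^3 + bn^2 + cn + d. Substituting each data point gives a linear system:
  -27a + 9b - 3c + d = -167
  -a + b - c + d = -7
  27a + 9b + 3c + d = 121
  64a + 16b + 4c + d = 288
Solving the system yields a = 5, b = -3, c = 3, d = 4.
So f(n) = 5n^3 - 3n^2 + 3n + 4.
The constant term is 4.

4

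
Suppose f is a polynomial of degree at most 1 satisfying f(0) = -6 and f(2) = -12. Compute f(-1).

Write f(u) = au + b. Substituting each data point gives a linear system:
  b = -6
  2a + b = -12
Solving the system yields a = -3, b = -6.
So f(u) = -3u - 6.
Then f(-1) = -3.

-3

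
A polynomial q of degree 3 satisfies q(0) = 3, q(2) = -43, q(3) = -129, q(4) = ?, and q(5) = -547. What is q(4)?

-289

The 4 known points determine the degree-3 polynomial uniquely.
Write q(x) = ax^3 + bx^2 + cx + d. Substituting each data point gives a linear system:
  d = 3
  8a + 4b + 2c + d = -43
  27a + 9b + 3c + d = -129
  125a + 25b + 5c + d = -547
Solving the system yields a = -4, b = -1, c = -5, d = 3.
So q(x) = -4x^3 - x^2 - 5x + 3.
Then q(4) = -289.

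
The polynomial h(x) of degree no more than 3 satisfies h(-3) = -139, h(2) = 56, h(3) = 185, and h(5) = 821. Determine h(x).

h(x) = 6x^3 + 3x^2 - 4

Write h(x) = ax^3 + bx^2 + cx + d. Substituting each data point gives a linear system:
  -27a + 9b - 3c + d = -139
  8a + 4b + 2c + d = 56
  27a + 9b + 3c + d = 185
  125a + 25b + 5c + d = 821
Solving the system yields a = 6, b = 3, c = 0, d = -4.
So h(x) = 6x³ + 3x² - 4.
Check: h(3) = 185. ✓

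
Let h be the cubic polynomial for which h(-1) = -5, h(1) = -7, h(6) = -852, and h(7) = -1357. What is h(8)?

Using the Lagrange interpolation formula with nodes -1, 1, 6, 7:
  L_0(u) = (u - 1)(u - 6)(u - 7) / -112
  L_1(u) = (u + 1)(u - 6)(u - 7) / 60
  L_2(u) = (u + 1)(u - 1)(u - 7) / -35
  L_3(u) = (u + 1)(u - 1)(u - 6) / 48
Then h(u) = -5·L_0(u) - 7·L_1(u) - 852·L_2(u) - 1357·L_3(u).
Expanding and collecting terms gives h(u) = -4u^3 + 3u - 6.
Evaluating at u = 8: h(8) = -2030.

-2030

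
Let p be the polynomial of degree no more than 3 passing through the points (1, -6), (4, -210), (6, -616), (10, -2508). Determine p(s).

Write p(s) = as^3 + bs^2 + cs + d. Substituting each data point gives a linear system:
  a + b + c + d = -6
  64a + 16b + 4c + d = -210
  216a + 36b + 6c + d = -616
  1000a + 100b + 10c + d = -2508
Solving the system yields a = -2, b = -5, c = -1, d = 2.
So p(s) = -2s^3 - 5s^2 - s + 2.
Check: p(6) = -616. ✓

p(s) = -2s^3 - 5s^2 - s + 2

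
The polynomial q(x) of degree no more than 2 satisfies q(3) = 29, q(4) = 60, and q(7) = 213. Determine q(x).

Write q(x) = ax^2 + bx + c. Substituting each data point gives a linear system:
  9a + 3b + c = 29
  16a + 4b + c = 60
  49a + 7b + c = 213
Solving the system yields a = 5, b = -4, c = -4.
So q(x) = 5x² - 4x - 4.
Check: q(4) = 60. ✓

q(x) = 5x^2 - 4x - 4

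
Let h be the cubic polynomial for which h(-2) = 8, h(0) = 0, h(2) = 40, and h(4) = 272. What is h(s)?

Write h(s) = as^3 + bs^2 + cs + d. Substituting each data point gives a linear system:
  -8a + 4b - 2c + d = 8
  d = 0
  8a + 4b + 2c + d = 40
  64a + 16b + 4c + d = 272
Solving the system yields a = 3, b = 6, c = -4, d = 0.
So h(s) = 3s^3 + 6s^2 - 4s.
Check: h(-2) = 8. ✓

h(s) = 3s^3 + 6s^2 - 4s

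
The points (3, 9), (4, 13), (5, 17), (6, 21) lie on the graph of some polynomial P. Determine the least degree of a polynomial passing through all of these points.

Forward differences of the values at u = 3, 4, 5, 6:
  P  : 9  13  17  21
  Δ  : 4  4  4
  Δ^2: 0  0
  Δ^3: 0
The first differences are constant (4) and nonzero, while all higher differences vanish, so the minimal degree is 1.

1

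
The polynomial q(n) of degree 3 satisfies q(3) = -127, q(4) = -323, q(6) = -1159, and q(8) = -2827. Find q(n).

Write q(n) = an^3 + bn^2 + cn + d. Substituting each data point gives a linear system:
  27a + 9b + 3c + d = -127
  64a + 16b + 4c + d = -323
  216a + 36b + 6c + d = -1159
  512a + 64b + 8c + d = -2827
Solving the system yields a = -6, b = 4, c = -2, d = 5.
So q(n) = -6n^3 + 4n^2 - 2n + 5.
Check: q(4) = -323. ✓

q(n) = -6n^3 + 4n^2 - 2n + 5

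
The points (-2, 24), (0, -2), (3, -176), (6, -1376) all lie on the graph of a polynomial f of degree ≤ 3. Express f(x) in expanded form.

Write f(x) = ax^3 + bx^2 + cx + d. Substituting each data point gives a linear system:
  -8a + 4b - 2c + d = 24
  d = -2
  27a + 9b + 3c + d = -176
  216a + 36b + 6c + d = -1376
Solving the system yields a = -6, b = -3, c = 5, d = -2.
So f(x) = -6x^3 - 3x^2 + 5x - 2.
Check: f(6) = -1376. ✓

f(x) = -6x^3 - 3x^2 + 5x - 2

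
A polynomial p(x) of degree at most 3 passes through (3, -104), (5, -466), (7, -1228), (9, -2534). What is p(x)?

Write p(x) = ax^3 + bx^2 + cx + d. Substituting each data point gives a linear system:
  27a + 9b + 3c + d = -104
  125a + 25b + 5c + d = -466
  343a + 49b + 7c + d = -1228
  729a + 81b + 9c + d = -2534
Solving the system yields a = -3, b = -5, c = 6, d = 4.
So p(x) = -3x³ - 5x² + 6x + 4.
Check: p(9) = -2534. ✓

p(x) = -3x^3 - 5x^2 + 6x + 4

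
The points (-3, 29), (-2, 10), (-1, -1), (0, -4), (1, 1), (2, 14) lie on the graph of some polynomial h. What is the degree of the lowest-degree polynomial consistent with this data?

Forward differences of the values at x = -3, -2, -1, 0, 1, 2:
  h  : 29  10  -1  -4  1  14
  Δ  : -19  -11  -3  5  13
  Δ^2: 8  8  8  8
  Δ^3: 0  0  0
  Δ^4: 0  0
  Δ^5: 0
The second differences are constant (8) and nonzero, while all higher differences vanish, so the minimal degree is 2.

2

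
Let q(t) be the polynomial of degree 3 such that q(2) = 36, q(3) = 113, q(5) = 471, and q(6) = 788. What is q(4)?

Write q(t) = at^3 + bt^2 + ct + d. Substituting each data point gives a linear system:
  8a + 4b + 2c + d = 36
  27a + 9b + 3c + d = 113
  125a + 25b + 5c + d = 471
  216a + 36b + 6c + d = 788
Solving the system yields a = 3, b = 4, c = 0, d = -4.
So q(t) = 3t³ + 4t² - 4.
Then q(4) = 252.

252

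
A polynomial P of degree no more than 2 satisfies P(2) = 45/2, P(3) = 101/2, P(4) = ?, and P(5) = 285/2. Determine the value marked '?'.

The 3 known points determine the degree-2 polynomial uniquely.
Write P(u) = au^2 + bu + c. Substituting each data point gives a linear system:
  4a + 2b + c = 45/2
  9a + 3b + c = 101/2
  25a + 5b + c = 285/2
Solving the system yields a = 6, b = -2, c = 5/2.
So P(u) = 6u² - 2u + 5/2.
Then P(4) = 181/2.

181/2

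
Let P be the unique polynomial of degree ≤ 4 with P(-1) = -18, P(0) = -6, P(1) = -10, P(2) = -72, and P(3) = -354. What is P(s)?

Write P(s) = as^4 + bs^3 + cs^2 + ds + e. Substituting each data point gives a linear system:
  a - b + c - d + e = -18
  e = -6
  a + b + c + d + e = -10
  16a + 8b + 4c + 2d + e = -72
  81a + 27b + 9c + 3d + e = -354
Solving the system yields a = -5, b = 3, c = -3, d = 1, e = -6.
So P(s) = -5s^4 + 3s^3 - 3s^2 + s - 6.
Check: P(1) = -10. ✓

P(s) = -5s^4 + 3s^3 - 3s^2 + s - 6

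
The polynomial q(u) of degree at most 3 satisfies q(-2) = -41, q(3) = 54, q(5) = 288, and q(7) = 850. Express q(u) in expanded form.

q(u) = 3u^3 - 4u^2 + 2u + 3

Write q(u) = au^3 + bu^2 + cu + d. Substituting each data point gives a linear system:
  -8a + 4b - 2c + d = -41
  27a + 9b + 3c + d = 54
  125a + 25b + 5c + d = 288
  343a + 49b + 7c + d = 850
Solving the system yields a = 3, b = -4, c = 2, d = 3.
So q(u) = 3u³ - 4u² + 2u + 3.
Check: q(-2) = -41. ✓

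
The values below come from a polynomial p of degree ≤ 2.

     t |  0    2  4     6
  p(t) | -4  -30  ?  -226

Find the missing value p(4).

The 3 known points determine the degree-2 polynomial uniquely.
Write p(t) = at^2 + bt + c. Substituting each data point gives a linear system:
  c = -4
  4a + 2b + c = -30
  36a + 6b + c = -226
Solving the system yields a = -6, b = -1, c = -4.
So p(t) = -6t^2 - t - 4.
Then p(4) = -104.

-104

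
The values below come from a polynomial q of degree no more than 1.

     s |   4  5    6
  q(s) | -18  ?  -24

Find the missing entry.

The 2 known points determine the degree-1 polynomial uniquely.
Write q(s) = as + b. Substituting each data point gives a linear system:
  4a + b = -18
  6a + b = -24
Solving the system yields a = -3, b = -6.
So q(s) = -3s - 6.
Then q(5) = -21.

-21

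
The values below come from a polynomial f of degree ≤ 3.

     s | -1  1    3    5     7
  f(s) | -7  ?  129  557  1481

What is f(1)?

The 4 known points determine the degree-3 polynomial uniquely.
Write f(s) = as^3 + bs^2 + cs + d. Substituting each data point gives a linear system:
  -a + b - c + d = -7
  27a + 9b + 3c + d = 129
  125a + 25b + 5c + d = 557
  343a + 49b + 7c + d = 1481
Solving the system yields a = 4, b = 2, c = 2, d = -3.
So f(s) = 4s³ + 2s² + 2s - 3.
Then f(1) = 5.

5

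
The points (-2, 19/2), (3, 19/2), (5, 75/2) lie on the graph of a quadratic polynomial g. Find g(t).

g(t) = 2t^2 - 2t - 5/2

Write g(t) = at^2 + bt + c. Substituting each data point gives a linear system:
  4a - 2b + c = 19/2
  9a + 3b + c = 19/2
  25a + 5b + c = 75/2
Solving the system yields a = 2, b = -2, c = -5/2.
So g(t) = 2t^2 - 2t - 5/2.
Check: g(-2) = 19/2. ✓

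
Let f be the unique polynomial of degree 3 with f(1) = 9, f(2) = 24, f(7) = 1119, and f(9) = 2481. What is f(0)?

6

Write f(n) = an^3 + bn^2 + cn + d. Substituting each data point gives a linear system:
  a + b + c + d = 9
  8a + 4b + 2c + d = 24
  343a + 49b + 7c + d = 1119
  729a + 81b + 9c + d = 2481
Solving the system yields a = 4, b = -6, c = 5, d = 6.
So f(n) = 4n^3 - 6n^2 + 5n + 6.
Then f(0) = 6.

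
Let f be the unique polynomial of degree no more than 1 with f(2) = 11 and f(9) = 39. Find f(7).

31

Write f(n) = an + b. Substituting each data point gives a linear system:
  2a + b = 11
  9a + b = 39
Solving the system yields a = 4, b = 3.
So f(n) = 4n + 3.
Then f(7) = 31.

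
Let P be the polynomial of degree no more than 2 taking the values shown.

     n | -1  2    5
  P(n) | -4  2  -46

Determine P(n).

Using the Lagrange interpolation formula with nodes -1, 2, 5:
  L_0(n) = (n - 2)(n - 5) / 18
  L_1(n) = (n + 1)(n - 5) / -9
  L_2(n) = (n + 1)(n - 2) / 18
Then P(n) = -4·L_0(n) + 2·L_1(n) - 46·L_2(n).
Expanding and collecting terms gives P(n) = -3n^2 + 5n + 4.
Check: P(5) = -46. ✓

P(n) = -3n^2 + 5n + 4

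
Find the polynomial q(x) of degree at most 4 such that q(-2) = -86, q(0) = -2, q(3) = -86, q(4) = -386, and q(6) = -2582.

Write q(x) = ax^4 + bx^3 + cx^2 + dx + e. Substituting each data point gives a linear system:
  16a - 8b + 4c - 2d + e = -86
  e = -2
  81a + 27b + 9c + 3d + e = -86
  256a + 64b + 16c + 4d + e = -386
  1296a + 216b + 36c + 6d + e = -2582
Solving the system yields a = -3, b = 6, c = 1, d = -4, e = -2.
So q(x) = -3x^4 + 6x^3 + x^2 - 4x - 2.
Check: q(3) = -86. ✓

q(x) = -3x^4 + 6x^3 + x^2 - 4x - 2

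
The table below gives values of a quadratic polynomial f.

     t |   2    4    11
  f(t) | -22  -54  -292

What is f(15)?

-516

Write f(t) = at^2 + bt + c. Substituting each data point gives a linear system:
  4a + 2b + c = -22
  16a + 4b + c = -54
  121a + 11b + c = -292
Solving the system yields a = -2, b = -4, c = -6.
So f(t) = -2t² - 4t - 6.
Then f(15) = -516.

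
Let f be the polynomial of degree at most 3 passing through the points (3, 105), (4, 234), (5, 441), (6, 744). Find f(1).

Forward differences of the values at t = 3, 4, 5, 6:
  f  : 105  234  441  744
  Δ  : 129  207  303
  Δ^2: 78  96
  Δ^3: 18
The third differences are constant, confirming degree 3.
Interpolating (Newton forward form) and evaluating at t = 1 gives f(1) = 9.

9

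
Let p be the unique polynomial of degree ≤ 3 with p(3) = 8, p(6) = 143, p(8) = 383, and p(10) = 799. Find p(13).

1858

Write p(u) = au^3 + bu^2 + cu + d. Substituting each data point gives a linear system:
  27a + 9b + 3c + d = 8
  216a + 36b + 6c + d = 143
  512a + 64b + 8c + d = 383
  1000a + 100b + 10c + d = 799
Solving the system yields a = 1, b = -2, c = 0, d = -1.
So p(u) = u^3 - 2u^2 - 1.
Then p(13) = 1858.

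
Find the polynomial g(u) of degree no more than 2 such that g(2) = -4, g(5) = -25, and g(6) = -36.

Write g(u) = au^2 + bu + c. Substituting each data point gives a linear system:
  4a + 2b + c = -4
  25a + 5b + c = -25
  36a + 6b + c = -36
Solving the system yields a = -1, b = 0, c = 0.
So g(u) = -u^2.
Check: g(5) = -25. ✓

g(u) = -u^2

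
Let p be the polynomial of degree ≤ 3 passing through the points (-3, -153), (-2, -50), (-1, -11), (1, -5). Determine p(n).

p(n) = 5n^3 - 2n^2 - 2n - 6

Using the Lagrange interpolation formula with nodes -3, -2, -1, 1:
  L_0(n) = (n + 2)(n + 1)(n - 1) / -8
  L_1(n) = (n + 3)(n + 1)(n - 1) / 3
  L_2(n) = (n + 3)(n + 2)(n - 1) / -4
  L_3(n) = (n + 3)(n + 2)(n + 1) / 24
Then p(n) = -153·L_0(n) - 50·L_1(n) - 11·L_2(n) - 5·L_3(n).
Expanding and collecting terms gives p(n) = 5n^3 - 2n^2 - 2n - 6.
Check: p(-2) = -50. ✓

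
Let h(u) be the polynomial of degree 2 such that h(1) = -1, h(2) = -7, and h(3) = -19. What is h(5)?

Forward differences of the values at u = 1, 2, 3:
  h  : -1  -7  -19
  Δ  : -6  -12
  Δ^2: -6
The second differences are constant, confirming degree 2.
Interpolating (Newton forward form) and evaluating at u = 5 gives h(5) = -61.

-61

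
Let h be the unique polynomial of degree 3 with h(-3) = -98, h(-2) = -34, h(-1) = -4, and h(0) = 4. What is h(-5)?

Forward differences of the values at u = -3, -2, -1, 0:
  h  : -98  -34  -4  4
  Δ  : 64  30  8
  Δ^2: -34  -22
  Δ^3: 12
The third differences are constant, confirming degree 3.
Interpolating (Newton forward form) and evaluating at u = -5 gives h(-5) = -376.

-376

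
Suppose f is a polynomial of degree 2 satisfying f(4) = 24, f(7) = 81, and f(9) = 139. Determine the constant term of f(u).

Write f(u) = au^2 + bu + c. Substituting each data point gives a linear system:
  16a + 4b + c = 24
  49a + 7b + c = 81
  81a + 9b + c = 139
Solving the system yields a = 2, b = -3, c = 4.
So f(u) = 2u² - 3u + 4.
The constant term is 4.

4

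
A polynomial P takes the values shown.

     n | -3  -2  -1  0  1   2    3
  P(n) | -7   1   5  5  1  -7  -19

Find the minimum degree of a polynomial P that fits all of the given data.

Forward differences of the values at n = -3, -2, -1, 0, 1, 2, 3:
  P  : -7  1  5  5  1  -7  -19
  Δ  : 8  4  0  -4  -8  -12
  Δ^2: -4  -4  -4  -4  -4
  Δ^3: 0  0  0  0
  Δ^4: 0  0  0
  Δ^5: 0  0
  Δ^6: 0
The second differences are constant (-4) and nonzero, while all higher differences vanish, so the minimal degree is 2.

2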